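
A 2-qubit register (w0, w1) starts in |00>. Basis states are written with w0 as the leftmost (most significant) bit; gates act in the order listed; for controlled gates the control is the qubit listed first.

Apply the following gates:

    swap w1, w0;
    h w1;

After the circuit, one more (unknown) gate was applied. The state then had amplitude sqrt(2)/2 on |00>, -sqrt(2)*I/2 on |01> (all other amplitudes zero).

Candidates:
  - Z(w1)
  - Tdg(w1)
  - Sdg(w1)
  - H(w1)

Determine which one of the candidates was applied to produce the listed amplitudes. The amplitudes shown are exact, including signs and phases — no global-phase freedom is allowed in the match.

The unique candidate consistent with the amplitudes is Sdg(w1).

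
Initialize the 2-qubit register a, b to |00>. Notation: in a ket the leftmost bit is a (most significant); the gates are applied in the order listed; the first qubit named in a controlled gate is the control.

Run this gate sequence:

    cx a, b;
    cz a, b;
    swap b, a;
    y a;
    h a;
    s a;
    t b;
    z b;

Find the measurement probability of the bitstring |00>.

The probability of measuring |00> is 1/2.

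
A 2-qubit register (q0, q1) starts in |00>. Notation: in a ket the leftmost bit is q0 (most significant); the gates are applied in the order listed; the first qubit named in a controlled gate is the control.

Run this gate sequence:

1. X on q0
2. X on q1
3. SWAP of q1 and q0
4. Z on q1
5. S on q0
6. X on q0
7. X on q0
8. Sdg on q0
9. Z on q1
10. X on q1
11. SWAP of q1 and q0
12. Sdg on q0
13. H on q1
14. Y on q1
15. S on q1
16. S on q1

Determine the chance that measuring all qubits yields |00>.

The probability of measuring |00> is 1/2.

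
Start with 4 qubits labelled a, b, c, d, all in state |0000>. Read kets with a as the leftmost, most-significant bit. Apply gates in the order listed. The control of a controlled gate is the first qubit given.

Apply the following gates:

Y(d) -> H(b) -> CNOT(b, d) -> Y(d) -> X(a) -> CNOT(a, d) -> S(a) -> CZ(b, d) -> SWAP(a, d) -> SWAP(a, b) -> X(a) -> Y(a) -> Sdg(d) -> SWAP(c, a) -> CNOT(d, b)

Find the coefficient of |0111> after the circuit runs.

|0111> carries amplitude -sqrt(2)*I/2 in the final state.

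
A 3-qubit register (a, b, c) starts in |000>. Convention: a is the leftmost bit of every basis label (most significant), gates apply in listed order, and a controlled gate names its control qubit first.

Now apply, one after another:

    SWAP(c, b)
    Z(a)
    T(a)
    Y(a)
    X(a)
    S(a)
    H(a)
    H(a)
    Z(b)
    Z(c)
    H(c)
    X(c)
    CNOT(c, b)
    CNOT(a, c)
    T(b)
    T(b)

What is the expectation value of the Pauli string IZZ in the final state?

In the final state, IZZ has expectation 1.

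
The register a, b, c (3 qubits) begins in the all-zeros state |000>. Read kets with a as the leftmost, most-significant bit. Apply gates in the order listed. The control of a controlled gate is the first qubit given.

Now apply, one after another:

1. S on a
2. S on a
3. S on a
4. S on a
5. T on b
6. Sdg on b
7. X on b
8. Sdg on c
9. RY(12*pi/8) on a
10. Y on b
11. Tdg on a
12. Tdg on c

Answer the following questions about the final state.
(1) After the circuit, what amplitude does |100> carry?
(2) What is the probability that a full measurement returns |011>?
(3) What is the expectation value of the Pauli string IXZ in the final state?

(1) The amplitude on |100> is -sqrt(2)*exp(I*pi/4)/2. Key observation: gates 1-4 undo each other exactly, leaving only the rest of the circuit to track.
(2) Outcome |011> occurs with probability 0.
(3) The expectation value of IXZ is 0.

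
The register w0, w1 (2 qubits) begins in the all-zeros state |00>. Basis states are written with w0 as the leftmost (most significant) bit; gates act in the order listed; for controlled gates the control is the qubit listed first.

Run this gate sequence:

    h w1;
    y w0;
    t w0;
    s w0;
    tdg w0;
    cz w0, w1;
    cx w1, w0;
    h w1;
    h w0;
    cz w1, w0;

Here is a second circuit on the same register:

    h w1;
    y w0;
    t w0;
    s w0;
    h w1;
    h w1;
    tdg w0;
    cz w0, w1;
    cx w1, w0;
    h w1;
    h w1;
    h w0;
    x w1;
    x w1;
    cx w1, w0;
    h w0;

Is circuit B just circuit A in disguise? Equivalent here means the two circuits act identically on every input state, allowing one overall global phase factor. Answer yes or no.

No: there is an input state on which the two circuits produce genuinely different outputs (not merely differing by a phase).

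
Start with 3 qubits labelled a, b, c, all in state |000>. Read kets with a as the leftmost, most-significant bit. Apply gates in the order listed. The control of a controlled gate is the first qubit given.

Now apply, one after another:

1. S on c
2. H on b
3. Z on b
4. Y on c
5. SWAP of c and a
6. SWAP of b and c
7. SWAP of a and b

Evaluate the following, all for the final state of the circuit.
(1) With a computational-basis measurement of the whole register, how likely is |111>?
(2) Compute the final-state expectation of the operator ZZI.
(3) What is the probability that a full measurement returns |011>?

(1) A full measurement returns |111> with probability 0.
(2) The observable ZZI averages to -1.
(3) The probability of measuring |011> is 1/2.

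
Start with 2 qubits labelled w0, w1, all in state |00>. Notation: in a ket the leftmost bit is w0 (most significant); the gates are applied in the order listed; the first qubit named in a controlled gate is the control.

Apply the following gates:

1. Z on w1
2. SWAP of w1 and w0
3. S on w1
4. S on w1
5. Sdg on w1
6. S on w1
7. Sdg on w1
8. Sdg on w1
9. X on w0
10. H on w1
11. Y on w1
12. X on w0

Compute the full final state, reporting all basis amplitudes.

The final amplitudes are -sqrt(2)*I/2 on |00>, sqrt(2)*I/2 on |01>, 0 on |10>, 0 on |11>. Key observation: steps 3-8 multiply out to the identity, so the circuit reduces to the remaining gates.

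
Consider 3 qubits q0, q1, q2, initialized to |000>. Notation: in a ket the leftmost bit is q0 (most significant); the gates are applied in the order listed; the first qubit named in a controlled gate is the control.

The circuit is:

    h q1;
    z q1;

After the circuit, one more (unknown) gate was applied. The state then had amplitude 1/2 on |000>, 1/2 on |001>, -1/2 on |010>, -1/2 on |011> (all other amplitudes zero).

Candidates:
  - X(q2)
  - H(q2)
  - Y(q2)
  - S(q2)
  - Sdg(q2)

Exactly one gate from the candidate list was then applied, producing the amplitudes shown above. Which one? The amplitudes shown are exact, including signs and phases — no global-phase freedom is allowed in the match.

The applied gate was H(q2).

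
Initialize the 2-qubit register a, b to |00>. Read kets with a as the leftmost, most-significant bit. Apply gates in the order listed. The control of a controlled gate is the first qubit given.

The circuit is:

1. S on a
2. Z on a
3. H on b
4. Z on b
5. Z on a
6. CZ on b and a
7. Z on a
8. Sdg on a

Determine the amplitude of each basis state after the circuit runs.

The final amplitudes are sqrt(2)/2 on |00>, -sqrt(2)/2 on |01>, 0 on |10>, 0 on |11>.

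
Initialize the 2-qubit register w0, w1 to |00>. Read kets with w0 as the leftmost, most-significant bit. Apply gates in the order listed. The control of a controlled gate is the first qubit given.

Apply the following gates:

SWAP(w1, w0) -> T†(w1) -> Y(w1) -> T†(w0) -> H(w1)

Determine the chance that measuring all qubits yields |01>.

Outcome |01> occurs with probability 1/2.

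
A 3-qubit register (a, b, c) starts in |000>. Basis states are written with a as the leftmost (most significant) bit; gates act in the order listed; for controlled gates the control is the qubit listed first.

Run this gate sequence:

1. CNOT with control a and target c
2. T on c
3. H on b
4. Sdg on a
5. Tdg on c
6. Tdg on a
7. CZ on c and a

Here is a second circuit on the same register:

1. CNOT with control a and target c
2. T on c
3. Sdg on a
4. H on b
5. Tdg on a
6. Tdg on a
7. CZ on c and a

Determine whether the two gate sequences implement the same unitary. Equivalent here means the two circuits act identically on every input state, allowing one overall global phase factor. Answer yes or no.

No — the two circuits implement different unitaries, even allowing a global phase.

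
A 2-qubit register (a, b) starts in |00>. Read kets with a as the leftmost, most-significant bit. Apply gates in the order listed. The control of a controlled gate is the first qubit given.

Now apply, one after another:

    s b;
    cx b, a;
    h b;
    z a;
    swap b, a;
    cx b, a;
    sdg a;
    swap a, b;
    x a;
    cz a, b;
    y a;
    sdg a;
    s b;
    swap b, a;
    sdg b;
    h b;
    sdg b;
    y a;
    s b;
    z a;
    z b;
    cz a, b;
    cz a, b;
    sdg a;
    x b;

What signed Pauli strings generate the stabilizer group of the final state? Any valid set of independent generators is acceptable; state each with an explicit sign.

The final state is stabilized by the group generated by +YI, -IX; other independent generating sets are equally valid.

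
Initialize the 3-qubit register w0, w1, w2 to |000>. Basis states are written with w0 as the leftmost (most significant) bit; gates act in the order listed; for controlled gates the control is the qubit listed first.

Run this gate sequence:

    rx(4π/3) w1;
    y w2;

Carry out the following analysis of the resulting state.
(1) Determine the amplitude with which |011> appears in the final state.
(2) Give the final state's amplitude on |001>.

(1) The amplitude on |011> is sqrt(3)/2.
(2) |001> carries amplitude -I/2 in the final state.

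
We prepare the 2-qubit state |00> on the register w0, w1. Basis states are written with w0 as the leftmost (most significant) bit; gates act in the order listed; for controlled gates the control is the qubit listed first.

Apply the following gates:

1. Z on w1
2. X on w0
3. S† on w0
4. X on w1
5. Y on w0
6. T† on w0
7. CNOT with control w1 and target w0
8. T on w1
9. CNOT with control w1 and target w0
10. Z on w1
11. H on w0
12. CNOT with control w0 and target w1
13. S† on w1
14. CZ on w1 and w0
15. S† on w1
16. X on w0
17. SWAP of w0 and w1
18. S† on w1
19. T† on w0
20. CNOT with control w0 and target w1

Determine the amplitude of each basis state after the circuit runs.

The resulting statevector has amplitude sqrt(2)*exp(I*pi/4)/2 on |00>, 0 on |01>, sqrt(2)*I/2 on |10>, 0 on |11>.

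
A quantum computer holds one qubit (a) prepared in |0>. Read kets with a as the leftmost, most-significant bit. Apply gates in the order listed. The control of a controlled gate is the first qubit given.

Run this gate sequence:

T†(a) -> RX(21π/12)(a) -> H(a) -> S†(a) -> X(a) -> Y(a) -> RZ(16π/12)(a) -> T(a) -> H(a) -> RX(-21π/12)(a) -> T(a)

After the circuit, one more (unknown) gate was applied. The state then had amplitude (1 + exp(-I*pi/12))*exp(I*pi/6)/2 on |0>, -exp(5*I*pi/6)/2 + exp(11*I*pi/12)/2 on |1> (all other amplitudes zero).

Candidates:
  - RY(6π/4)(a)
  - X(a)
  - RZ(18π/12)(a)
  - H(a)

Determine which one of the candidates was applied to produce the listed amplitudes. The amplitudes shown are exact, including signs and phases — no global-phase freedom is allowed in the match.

The unique candidate consistent with the amplitudes is RZ(18π/12)(a).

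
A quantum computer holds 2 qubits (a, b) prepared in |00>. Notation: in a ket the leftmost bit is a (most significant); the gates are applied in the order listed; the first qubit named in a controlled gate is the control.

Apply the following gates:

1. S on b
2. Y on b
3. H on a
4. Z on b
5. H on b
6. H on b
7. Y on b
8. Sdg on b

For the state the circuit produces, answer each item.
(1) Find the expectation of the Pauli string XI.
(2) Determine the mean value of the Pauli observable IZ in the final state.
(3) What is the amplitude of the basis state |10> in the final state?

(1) In the final state, XI has expectation 1.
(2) The expectation value of IZ is 1.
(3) The amplitude on |10> is -sqrt(2)/2.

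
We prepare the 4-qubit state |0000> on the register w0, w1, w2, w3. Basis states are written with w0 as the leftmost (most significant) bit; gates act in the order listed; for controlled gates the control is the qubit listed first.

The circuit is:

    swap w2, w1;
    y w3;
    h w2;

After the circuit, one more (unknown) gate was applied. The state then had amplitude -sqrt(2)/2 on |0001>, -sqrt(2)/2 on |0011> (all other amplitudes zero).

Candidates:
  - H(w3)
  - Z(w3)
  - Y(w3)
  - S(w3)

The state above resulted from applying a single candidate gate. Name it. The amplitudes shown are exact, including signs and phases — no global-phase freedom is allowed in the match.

The unique candidate consistent with the amplitudes is S(w3).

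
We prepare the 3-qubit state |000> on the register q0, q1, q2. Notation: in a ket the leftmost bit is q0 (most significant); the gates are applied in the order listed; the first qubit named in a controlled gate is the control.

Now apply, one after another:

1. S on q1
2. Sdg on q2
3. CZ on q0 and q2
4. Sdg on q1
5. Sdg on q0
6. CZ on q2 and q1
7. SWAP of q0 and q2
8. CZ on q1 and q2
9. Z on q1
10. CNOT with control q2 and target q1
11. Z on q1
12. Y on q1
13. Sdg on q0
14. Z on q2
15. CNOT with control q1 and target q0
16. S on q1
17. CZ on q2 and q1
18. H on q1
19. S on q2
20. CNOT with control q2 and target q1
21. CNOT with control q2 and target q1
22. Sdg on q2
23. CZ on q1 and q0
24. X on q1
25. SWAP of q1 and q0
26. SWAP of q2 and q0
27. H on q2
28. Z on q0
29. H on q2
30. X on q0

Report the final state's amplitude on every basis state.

The final amplitudes are -sqrt(2)/2 on |110>, -sqrt(2)/2 on |111>, and 0 on every other basis state.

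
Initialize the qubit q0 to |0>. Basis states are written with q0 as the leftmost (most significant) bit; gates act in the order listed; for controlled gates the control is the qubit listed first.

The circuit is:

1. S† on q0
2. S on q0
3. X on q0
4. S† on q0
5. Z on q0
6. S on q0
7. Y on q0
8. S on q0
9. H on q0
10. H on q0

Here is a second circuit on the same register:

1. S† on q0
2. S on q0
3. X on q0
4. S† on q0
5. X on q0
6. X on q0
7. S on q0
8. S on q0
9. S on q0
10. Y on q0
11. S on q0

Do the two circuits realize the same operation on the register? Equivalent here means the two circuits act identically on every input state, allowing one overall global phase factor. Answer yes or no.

Yes, they are equivalent — the unitaries differ by at most a global phase.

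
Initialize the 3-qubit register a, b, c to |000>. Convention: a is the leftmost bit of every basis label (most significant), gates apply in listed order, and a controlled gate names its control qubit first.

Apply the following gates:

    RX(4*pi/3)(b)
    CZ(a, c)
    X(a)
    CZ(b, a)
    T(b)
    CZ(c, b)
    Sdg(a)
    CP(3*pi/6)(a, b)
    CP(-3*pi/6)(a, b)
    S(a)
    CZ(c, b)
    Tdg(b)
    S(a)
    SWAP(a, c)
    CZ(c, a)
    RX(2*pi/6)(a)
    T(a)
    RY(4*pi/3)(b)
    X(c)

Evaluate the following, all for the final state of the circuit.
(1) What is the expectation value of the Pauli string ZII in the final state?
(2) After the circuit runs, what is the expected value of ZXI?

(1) In the final state, ZII has expectation 1/2. Key observation: the block from step 5 through step 12 cancels to the identity and can be dropped.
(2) The observable ZXI averages to sqrt(3)/8.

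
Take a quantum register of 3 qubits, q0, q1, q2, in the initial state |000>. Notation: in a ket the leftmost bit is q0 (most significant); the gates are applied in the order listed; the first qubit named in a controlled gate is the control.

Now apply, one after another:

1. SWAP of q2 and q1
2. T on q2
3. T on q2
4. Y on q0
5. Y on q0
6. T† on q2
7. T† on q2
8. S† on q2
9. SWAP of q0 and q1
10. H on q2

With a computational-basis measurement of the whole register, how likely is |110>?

The probability of measuring |110> is 0. Key observation: the block from step 2 through step 7 cancels to the identity and can be dropped.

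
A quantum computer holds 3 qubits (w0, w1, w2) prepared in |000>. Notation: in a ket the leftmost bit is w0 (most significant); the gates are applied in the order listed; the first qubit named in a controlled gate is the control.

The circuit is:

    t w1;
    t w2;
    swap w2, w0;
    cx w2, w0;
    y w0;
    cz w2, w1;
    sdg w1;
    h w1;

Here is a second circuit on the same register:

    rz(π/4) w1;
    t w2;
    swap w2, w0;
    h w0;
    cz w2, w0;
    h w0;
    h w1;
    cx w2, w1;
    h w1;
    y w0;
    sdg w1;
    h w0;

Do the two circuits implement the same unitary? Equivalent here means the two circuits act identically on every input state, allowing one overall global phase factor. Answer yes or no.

No: there is an input state on which the two circuits produce genuinely different outputs (not merely differing by a phase).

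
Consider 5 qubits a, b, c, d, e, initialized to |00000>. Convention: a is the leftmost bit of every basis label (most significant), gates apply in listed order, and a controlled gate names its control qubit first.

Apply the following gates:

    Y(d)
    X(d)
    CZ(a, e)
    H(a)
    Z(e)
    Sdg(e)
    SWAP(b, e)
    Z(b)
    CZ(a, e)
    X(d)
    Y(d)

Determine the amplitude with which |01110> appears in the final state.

|01110> carries amplitude 0 in the final state.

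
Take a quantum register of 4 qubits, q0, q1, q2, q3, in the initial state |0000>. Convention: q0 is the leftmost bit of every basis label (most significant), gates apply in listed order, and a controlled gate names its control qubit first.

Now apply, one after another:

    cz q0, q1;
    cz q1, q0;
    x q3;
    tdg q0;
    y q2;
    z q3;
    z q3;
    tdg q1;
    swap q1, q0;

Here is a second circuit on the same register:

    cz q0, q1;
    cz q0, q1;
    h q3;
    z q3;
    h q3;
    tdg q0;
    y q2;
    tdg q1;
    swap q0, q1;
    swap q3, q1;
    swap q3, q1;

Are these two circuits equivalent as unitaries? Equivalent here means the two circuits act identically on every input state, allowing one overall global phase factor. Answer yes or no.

Yes, they are equivalent — the unitaries differ by at most a global phase.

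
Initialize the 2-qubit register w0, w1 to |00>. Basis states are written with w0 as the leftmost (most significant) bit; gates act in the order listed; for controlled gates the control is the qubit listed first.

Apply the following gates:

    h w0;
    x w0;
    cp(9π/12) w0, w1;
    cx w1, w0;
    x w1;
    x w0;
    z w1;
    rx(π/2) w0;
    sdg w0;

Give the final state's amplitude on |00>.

|00> carries amplitude 0 in the final state.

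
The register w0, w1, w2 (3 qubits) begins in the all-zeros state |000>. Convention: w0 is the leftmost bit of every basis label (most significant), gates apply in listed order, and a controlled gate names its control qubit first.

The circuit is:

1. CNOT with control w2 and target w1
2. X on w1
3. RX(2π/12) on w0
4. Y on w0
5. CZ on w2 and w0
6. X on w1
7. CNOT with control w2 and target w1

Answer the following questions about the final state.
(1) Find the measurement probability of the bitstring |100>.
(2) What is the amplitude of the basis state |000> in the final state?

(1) The probability of measuring |100> is sqrt(3)/4 + 1/2.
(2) |000> carries amplitude -sqrt(6)/4 + sqrt(2)/4 in the final state.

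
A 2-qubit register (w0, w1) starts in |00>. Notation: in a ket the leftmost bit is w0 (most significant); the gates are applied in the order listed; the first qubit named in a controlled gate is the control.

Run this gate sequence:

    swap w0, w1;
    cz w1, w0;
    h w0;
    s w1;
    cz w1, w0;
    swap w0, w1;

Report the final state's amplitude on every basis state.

The final amplitudes are sqrt(2)/2 on |00>, sqrt(2)/2 on |01>, 0 on |10>, 0 on |11>.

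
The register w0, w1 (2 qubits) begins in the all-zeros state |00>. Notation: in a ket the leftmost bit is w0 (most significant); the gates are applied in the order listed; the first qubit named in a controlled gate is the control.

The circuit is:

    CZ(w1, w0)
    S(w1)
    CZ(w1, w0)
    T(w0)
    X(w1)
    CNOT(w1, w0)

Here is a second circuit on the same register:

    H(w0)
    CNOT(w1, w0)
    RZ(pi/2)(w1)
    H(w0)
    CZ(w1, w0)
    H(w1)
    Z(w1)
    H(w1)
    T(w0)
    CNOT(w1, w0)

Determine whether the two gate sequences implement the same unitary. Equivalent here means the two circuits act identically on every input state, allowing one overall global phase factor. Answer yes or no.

Yes, they are equivalent — the unitaries differ by at most a global phase.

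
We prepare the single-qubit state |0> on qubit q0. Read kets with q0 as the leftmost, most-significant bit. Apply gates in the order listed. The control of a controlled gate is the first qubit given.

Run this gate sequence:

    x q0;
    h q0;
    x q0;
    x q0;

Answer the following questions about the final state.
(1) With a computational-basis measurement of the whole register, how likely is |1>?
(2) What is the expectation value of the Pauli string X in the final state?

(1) A full measurement returns |1> with probability 1/2. Key observation: gates 3-4 undo each other exactly, leaving only the rest of the circuit to track.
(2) The observable X averages to -1.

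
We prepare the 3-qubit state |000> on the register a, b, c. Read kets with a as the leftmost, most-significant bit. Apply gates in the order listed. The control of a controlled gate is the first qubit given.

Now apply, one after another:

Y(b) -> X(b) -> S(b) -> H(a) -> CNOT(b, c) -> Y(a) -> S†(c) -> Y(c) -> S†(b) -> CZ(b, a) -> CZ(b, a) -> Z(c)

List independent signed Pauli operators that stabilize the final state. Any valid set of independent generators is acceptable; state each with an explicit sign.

One valid set of independent stabilizer generators is -XII, +IZI, -IIZ (any independent generating set of the same group is equally correct).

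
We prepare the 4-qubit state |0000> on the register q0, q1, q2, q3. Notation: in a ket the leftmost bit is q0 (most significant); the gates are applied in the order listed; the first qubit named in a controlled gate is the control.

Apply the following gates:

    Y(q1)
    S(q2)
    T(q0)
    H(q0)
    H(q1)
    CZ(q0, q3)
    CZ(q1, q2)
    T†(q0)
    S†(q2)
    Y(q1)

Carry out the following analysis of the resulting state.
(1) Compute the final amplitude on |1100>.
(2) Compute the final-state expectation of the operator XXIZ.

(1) The final state's coefficient on |1100> equals exp(3*I*pi/4)/2.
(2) In the final state, XXIZ has expectation sqrt(2)/2.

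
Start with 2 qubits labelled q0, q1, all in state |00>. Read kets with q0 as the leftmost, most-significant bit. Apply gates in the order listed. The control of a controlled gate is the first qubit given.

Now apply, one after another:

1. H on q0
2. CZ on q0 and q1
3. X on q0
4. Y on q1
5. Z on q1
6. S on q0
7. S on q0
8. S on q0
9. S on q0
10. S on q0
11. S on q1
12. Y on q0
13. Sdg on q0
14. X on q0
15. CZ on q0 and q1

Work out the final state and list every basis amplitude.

The final amplitudes are 0 on |00>, sqrt(2)/2 on |01>, 0 on |10>, -sqrt(2)/2 on |11>.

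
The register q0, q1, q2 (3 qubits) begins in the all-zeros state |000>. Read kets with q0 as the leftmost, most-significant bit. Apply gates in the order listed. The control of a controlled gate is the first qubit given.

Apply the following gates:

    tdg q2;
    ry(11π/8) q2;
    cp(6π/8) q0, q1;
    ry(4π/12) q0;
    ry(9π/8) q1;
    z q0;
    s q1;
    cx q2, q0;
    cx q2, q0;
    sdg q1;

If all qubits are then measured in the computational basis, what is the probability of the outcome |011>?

The probability of measuring |011> is 3*(sqrt(2 - sqrt(2)) + 2)*(sqrt(sqrt(2) + 2) + 2)/64. Key observation: the block from step 7 through step 10 cancels to the identity and can be dropped.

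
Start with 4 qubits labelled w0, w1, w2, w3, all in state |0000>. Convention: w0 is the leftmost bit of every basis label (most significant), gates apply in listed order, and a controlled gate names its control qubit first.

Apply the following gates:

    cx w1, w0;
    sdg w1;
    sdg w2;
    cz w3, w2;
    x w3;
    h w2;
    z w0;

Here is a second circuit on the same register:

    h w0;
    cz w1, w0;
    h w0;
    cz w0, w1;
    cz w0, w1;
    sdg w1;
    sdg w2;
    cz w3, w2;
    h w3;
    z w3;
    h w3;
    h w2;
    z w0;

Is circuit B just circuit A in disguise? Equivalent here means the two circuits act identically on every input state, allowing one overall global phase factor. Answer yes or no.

Yes, they are equivalent — the unitaries differ by at most a global phase.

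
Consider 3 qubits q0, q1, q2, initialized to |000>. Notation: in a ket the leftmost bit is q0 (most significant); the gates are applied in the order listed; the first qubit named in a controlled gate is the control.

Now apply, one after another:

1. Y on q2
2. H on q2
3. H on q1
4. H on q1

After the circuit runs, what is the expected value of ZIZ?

The expectation value of ZIZ is 0. Key observation: the block from step 3 through step 4 cancels to the identity and can be dropped.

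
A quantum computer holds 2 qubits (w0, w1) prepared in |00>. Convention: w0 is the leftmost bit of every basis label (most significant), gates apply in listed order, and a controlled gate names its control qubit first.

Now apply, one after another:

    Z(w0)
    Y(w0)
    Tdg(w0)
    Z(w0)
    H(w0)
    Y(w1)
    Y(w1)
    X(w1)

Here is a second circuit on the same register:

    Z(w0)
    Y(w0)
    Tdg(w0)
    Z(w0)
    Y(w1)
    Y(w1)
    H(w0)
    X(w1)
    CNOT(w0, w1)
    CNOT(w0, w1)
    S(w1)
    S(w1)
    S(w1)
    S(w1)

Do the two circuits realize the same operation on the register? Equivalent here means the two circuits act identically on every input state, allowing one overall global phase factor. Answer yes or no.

Yes — the two circuits implement the same unitary up to a global phase.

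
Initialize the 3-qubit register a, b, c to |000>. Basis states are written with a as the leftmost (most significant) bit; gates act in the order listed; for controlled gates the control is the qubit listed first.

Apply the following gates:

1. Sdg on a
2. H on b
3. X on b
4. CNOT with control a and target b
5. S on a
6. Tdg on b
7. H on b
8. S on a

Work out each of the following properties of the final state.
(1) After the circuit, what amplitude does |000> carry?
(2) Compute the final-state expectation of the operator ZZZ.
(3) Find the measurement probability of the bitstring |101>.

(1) |000> carries amplitude 1/2 - exp(3*I*pi/4)/2 in the final state.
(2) In the final state, ZZZ has expectation sqrt(2)/2.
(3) Outcome |101> occurs with probability 0.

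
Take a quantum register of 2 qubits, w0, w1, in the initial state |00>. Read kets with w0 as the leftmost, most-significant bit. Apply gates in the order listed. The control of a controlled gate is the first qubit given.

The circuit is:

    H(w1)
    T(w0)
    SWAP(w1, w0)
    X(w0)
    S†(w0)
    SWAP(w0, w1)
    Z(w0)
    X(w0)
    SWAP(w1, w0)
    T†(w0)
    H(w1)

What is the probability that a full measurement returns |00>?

A full measurement returns |00> with probability 1/4.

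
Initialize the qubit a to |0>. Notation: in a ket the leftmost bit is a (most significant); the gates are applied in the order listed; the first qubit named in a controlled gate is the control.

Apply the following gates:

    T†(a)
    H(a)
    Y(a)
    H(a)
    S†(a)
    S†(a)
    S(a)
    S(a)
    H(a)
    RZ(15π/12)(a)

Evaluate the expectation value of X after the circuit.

In the final state, X has expectation sqrt(2)/2. Key observation: the block from step 4 through step 9 cancels to the identity and can be dropped.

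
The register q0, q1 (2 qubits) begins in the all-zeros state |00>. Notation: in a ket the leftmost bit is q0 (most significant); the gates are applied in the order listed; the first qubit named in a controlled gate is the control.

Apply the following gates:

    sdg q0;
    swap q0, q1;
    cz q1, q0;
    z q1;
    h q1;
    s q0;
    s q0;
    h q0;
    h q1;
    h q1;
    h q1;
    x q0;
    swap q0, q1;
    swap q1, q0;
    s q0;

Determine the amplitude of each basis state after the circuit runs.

After the circuit, the state carries amplitude sqrt(2)/2 on |00>, 0 on |01>, sqrt(2)*I/2 on |10>, 0 on |11>.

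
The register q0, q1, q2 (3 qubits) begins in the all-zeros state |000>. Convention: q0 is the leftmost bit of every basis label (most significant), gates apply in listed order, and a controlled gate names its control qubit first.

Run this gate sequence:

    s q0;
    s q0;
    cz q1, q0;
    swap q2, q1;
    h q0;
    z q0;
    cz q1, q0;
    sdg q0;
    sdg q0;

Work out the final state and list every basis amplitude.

The final amplitudes are sqrt(2)/2 on |000>, sqrt(2)/2 on |100>, and 0 on every other basis state.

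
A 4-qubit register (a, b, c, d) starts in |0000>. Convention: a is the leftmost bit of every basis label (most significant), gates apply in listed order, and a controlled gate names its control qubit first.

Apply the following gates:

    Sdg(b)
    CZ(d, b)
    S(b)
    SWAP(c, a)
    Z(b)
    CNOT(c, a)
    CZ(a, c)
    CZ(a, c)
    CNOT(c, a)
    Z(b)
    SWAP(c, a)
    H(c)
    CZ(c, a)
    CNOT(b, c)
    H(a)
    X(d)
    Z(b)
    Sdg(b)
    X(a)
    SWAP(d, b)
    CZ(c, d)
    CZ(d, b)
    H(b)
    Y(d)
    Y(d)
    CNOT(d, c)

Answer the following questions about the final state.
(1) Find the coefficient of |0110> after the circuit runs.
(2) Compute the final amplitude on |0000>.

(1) |0110> carries amplitude -sqrt(2)/4 in the final state.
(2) The amplitude on |0000> is sqrt(2)/4.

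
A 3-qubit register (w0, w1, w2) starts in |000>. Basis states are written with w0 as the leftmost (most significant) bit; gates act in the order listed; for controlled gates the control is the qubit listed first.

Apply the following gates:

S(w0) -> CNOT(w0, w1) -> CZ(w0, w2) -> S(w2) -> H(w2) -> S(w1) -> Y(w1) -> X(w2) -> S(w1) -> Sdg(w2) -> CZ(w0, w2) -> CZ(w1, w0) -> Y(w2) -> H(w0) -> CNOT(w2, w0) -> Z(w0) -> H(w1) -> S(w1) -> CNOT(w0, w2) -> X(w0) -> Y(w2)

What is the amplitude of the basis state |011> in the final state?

The final state's coefficient on |011> equals sqrt(2)*I/4.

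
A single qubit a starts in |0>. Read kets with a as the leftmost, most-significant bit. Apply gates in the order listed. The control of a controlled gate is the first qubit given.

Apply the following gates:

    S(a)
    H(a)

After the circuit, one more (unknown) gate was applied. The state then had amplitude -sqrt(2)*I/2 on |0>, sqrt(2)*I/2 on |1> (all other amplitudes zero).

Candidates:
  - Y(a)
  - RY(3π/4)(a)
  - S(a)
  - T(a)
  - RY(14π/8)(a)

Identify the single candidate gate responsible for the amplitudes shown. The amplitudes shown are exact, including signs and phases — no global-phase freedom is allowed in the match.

It was Y(a) that produced the state shown.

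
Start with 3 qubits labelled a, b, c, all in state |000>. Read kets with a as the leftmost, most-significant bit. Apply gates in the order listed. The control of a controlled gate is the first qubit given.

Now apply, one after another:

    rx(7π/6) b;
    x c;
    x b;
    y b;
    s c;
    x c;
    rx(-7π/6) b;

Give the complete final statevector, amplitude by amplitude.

The final amplitudes are -sqrt(3)/2 on |000>, -I/2 on |010>, and 0 on every other basis state.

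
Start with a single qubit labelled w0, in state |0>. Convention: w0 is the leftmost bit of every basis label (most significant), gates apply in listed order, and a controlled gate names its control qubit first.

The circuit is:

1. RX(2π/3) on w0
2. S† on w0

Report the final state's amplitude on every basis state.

The resulting statevector has amplitude 1/2 on |0>, -sqrt(3)/2 on |1>.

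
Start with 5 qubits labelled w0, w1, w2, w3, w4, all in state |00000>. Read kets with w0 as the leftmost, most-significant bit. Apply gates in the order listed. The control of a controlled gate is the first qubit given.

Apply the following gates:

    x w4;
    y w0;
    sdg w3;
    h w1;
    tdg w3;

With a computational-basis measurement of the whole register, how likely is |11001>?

Outcome |11001> occurs with probability 1/2.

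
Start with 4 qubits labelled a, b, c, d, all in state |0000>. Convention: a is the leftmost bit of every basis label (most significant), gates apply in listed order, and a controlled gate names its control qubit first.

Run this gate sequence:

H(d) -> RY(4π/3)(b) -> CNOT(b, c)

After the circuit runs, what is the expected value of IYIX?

The observable IYIX averages to 0.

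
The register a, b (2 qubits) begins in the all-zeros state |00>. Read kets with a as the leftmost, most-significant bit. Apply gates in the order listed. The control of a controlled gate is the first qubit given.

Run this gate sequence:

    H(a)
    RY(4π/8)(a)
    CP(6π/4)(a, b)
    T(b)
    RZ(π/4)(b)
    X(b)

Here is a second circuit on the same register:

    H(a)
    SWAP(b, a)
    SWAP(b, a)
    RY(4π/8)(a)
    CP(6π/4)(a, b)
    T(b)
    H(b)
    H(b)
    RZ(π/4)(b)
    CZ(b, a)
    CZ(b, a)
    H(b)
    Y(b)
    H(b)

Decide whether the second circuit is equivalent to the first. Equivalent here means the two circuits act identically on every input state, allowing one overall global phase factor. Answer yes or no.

No, they are not equivalent — no single phase factor reconciles the two unitaries.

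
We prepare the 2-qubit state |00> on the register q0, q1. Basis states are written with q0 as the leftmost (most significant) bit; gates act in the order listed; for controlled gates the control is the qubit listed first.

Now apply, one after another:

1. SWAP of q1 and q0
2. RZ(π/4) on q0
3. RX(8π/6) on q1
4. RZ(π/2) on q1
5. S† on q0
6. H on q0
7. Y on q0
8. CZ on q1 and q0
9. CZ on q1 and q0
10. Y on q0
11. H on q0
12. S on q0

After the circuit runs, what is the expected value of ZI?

The expectation value of ZI is 1. Key observation: the block from step 5 through step 12 cancels to the identity and can be dropped.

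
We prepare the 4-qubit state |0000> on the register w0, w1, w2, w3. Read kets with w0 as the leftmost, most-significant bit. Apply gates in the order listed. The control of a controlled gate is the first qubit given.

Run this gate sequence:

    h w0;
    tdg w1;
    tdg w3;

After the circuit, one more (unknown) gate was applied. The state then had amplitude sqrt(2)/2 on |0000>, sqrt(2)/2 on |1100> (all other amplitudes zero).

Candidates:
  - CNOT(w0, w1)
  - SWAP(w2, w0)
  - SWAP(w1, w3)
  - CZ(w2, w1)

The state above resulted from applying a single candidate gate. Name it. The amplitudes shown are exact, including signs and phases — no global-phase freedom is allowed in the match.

It was CNOT(w0, w1) that produced the state shown.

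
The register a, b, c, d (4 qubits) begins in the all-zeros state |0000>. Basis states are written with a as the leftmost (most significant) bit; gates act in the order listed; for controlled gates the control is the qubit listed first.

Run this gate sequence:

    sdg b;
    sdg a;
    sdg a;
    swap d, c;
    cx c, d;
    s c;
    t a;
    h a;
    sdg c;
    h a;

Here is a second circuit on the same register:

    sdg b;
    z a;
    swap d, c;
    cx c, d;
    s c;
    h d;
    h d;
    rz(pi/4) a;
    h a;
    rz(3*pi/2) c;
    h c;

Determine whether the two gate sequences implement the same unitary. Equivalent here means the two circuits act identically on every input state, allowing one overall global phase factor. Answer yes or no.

No — the two circuits implement different unitaries, even allowing a global phase.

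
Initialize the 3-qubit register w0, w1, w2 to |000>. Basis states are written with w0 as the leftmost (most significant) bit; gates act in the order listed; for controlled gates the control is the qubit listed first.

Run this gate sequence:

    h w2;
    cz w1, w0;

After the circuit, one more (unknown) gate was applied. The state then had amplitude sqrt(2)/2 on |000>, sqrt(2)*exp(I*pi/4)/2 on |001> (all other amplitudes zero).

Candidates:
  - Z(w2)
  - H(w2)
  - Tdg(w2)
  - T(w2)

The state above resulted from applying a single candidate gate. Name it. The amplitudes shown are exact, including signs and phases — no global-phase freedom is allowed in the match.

It was T(w2) that produced the state shown.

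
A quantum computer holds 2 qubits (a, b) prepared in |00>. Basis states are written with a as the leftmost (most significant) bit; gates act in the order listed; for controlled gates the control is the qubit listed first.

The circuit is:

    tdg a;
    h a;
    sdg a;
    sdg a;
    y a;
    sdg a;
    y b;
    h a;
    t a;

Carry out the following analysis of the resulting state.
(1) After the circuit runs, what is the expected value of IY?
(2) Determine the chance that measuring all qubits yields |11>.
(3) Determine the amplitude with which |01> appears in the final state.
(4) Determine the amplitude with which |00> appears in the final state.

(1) The expectation value of IY is 0.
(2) The probability of measuring |11> is 1/2.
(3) |01> carries amplitude -1/2 + I/2 in the final state.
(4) |00> carries amplitude 0 in the final state.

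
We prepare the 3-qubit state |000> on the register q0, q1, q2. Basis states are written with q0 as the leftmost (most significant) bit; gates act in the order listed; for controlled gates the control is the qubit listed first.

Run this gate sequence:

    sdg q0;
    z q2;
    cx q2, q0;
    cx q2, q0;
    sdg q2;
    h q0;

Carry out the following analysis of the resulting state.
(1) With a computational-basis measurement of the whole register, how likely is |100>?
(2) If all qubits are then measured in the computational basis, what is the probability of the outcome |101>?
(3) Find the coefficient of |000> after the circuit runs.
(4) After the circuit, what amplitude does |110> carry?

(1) A full measurement returns |100> with probability 1/2. Key observation: gates 3-4 undo each other exactly, leaving only the rest of the circuit to track.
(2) The probability of measuring |101> is 0.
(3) The final state's coefficient on |000> equals sqrt(2)/2.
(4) The amplitude on |110> is 0.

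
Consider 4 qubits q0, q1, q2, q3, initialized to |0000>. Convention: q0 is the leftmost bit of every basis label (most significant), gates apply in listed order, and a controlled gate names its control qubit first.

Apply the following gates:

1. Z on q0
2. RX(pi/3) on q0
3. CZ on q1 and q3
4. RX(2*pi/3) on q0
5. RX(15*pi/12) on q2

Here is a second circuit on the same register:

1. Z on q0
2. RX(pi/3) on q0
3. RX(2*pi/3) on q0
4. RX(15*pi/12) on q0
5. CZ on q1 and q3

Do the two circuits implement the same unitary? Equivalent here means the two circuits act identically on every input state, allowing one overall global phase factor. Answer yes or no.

No — the two circuits implement different unitaries, even allowing a global phase.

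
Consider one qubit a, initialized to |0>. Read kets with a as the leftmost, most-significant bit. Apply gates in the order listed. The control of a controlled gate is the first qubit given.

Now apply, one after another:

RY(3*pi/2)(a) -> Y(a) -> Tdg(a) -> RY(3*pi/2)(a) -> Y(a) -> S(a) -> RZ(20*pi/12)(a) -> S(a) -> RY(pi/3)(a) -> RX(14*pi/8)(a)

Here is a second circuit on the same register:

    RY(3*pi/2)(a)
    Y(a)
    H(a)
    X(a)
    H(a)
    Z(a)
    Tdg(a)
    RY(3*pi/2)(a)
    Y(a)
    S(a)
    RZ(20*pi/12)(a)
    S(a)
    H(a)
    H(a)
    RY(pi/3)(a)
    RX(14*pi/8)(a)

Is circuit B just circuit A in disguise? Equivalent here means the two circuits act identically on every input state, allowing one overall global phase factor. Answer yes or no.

Yes — the two circuits implement the same unitary up to a global phase.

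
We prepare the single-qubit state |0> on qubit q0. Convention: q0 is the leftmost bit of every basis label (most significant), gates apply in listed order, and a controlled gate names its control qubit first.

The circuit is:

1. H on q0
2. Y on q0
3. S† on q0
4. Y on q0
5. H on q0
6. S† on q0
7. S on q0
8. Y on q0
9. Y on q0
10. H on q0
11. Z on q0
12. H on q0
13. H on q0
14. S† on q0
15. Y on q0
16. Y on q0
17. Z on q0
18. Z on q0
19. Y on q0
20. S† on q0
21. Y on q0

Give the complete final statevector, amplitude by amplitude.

After the circuit, the state carries amplitude -sqrt(2)/2 on |0>, sqrt(2)*I/2 on |1>.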